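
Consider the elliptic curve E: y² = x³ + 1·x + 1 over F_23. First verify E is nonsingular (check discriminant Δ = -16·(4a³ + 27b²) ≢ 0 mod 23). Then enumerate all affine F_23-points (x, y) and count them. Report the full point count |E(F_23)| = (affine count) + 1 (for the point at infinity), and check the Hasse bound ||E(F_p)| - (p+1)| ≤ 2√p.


Affine points = {(0, 1), (0, 22), (1, 7), (1, 16), (3, 10), (3, 13), (4, 0), (5, 4), (5, 19), (6, 4), (6, 19), (7, 11), (7, 12), (9, 7), (9, 16), (11, 3), (11, 20), (12, 4), (12, 19), (13, 7), (13, 16), (17, 3), (17, 20), (18, 3), (18, 20), (19, 5), (19, 18)}; affine count = 27; |E(F_23)| = 28.

Discriminant check: Δ ∝ 4a³ + 27b² = 4·1³ + 27·1² = 4·1 + 27·1 ≡ 8 (mod 23). Nonzero ⇒ E is nonsingular.
For each x ∈ F_23, compute rhs = x³ + 1·x + 1 mod 23, then count y ∈ F_23 with y² ≡ rhs.
  x = 0: rhs = 1, matching y values: 1, 22 (2 points).
  x = 1: rhs = 3, matching y values: 7, 16 (2 points).
  x = 2: rhs = 11, matching y values: none (0 points).
  x = 3: rhs = 8, matching y values: 10, 13 (2 points).
  x = 4: rhs = 0, matching y values: 0 (1 points).
  x = 5: rhs = 16, matching y values: 4, 19 (2 points).
  x = 6: rhs = 16, matching y values: 4, 19 (2 points).
  x = 7: rhs = 6, matching y values: 11, 12 (2 points).
  x = 8: rhs = 15, matching y values: none (0 points).
  x = 9: rhs = 3, matching y values: 7, 16 (2 points).
  x = 10: rhs = 22, matching y values: none (0 points).
  x = 11: rhs = 9, matching y values: 3, 20 (2 points).
  x = 12: rhs = 16, matching y values: 4, 19 (2 points).
  x = 13: rhs = 3, matching y values: 7, 16 (2 points).
  x = 14: rhs = 22, matching y values: none (0 points).
  x = 15: rhs = 10, matching y values: none (0 points).
  x = 16: rhs = 19, matching y values: none (0 points).
  x = 17: rhs = 9, matching y values: 3, 20 (2 points).
  x = 18: rhs = 9, matching y values: 3, 20 (2 points).
  x = 19: rhs = 2, matching y values: 5, 18 (2 points).
  x = 20: rhs = 17, matching y values: none (0 points).
  x = 21: rhs = 14, matching y values: none (0 points).
  x = 22: rhs = 22, matching y values: none (0 points).
Total affine count: 27.
Full point count |E(F_23)| = 27 + 1 = 28.
Hasse bound: |28 − (23+1)| = |4| = 4 ≤ 2√23 ≈ 9.5917 ✓.


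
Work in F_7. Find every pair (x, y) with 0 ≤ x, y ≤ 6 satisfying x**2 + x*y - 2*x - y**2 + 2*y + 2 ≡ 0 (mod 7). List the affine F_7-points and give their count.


Affine F_7-points: {(6, 4)}; count = 1.

For each of the 49 pairs (x, y) ∈ F_7², evaluate f(x, y) mod 7. Record the zeros.
  x = 0: [0↦2, 1↦3, 2↦2, 3↦6, 4↦1, 5↦1, 6↦6]  zeros at y ∈ ∅
  x = 1: [0↦1, 1↦3, 2↦3, 3↦1, 4↦4, 5↦5, 6↦4]  zeros at y ∈ ∅
  x = 2: [0↦2, 1↦5, 2↦6, 3↦5, 4↦2, 5↦4, 6↦4]  zeros at y ∈ ∅
  x = 3: [0↦5, 1↦2, 2↦4, 3↦4, 4↦2, 5↦5, 6↦6]  zeros at y ∈ ∅
  x = 4: [0↦3, 1↦1, 2↦4, 3↦5, 4↦4, 5↦1, 6↦3]  zeros at y ∈ ∅
  x = 5: [0↦3, 1↦2, 2↦6, 3↦1, 4↦1, 5↦6, 6↦2]  zeros at y ∈ ∅
  x = 6: [0↦5, 1↦5, 2↦3, 3↦6, 4↦0, 5↦6, 6↦3]  zeros at y ∈ {4}
Collecting zeros: affine points = {(6, 4)}.
Total count |C(F_7)_aff| = 1.


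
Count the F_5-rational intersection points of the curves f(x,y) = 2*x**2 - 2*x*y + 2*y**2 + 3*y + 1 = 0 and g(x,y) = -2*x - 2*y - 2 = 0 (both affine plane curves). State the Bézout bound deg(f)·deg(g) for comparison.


Common zeros: {(0, 4), (2, 2)}; count = 2; Bézout bound = 2.

deg(f) = 2, deg(g) = 1, so Bézout bound = 2.
Scan x ∈ F_5. For each x, list the y ∈ F_5 with f(x, y) ≡ 0 and those with g(x, y) ≡ 0 (mod 5); the common zeros in that column are the intersection.
  x = 0: f ≡ 0 at y ∈ {2, 4}; g ≡ 0 at y ∈ {4}; common: {4}.
  x = 1: f ≡ 0 at y ∈ ∅; g ≡ 0 at y ∈ {3}; common: ∅.
  x = 2: f ≡ 0 at y ∈ {1, 2}; g ≡ 0 at y ∈ {2}; common: {2}.
  x = 3: f ≡ 0 at y ∈ ∅; g ≡ 0 at y ∈ {1}; common: ∅.
  x = 4: f ≡ 0 at y ∈ {1, 4}; g ≡ 0 at y ∈ {0}; common: ∅.
Collecting: common zeros = {(0, 4), (2, 2)}, so the count is 2.
Comparison with the Bézout bound: 2 ≤ 2 = deg(f)·deg(g), as expected for curves with no common component (the bound is attained).


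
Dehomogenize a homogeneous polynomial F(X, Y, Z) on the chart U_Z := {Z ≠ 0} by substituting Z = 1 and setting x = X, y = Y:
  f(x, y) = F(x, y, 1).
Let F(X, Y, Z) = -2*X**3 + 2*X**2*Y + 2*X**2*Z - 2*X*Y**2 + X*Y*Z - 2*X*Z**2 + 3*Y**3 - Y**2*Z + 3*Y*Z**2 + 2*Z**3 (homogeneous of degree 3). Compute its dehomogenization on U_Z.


f(x, y) = -2*x**3 + 2*x**2*y + 2*x**2 - 2*x*y**2 + x*y - 2*x + 3*y**3 - y**2 + 3*y + 2

On U_Z we set Z = 1. Each monomial c·X^i·Y^j·Z^k in F becomes c·x^i·y^j·1^k = c·x^i·y^j.
Substituting Z = 1: F(X, Y, 1) = -2*x**3 + 2*x**2*y + 2*x**2 - 2*x*y**2 + x*y - 2*x + 3*y**3 - y**2 + 3*y + 2.
Note: deg(f) ≤ deg(F) = 3; strict inequality happens when F is divisible by Z (lost terms).


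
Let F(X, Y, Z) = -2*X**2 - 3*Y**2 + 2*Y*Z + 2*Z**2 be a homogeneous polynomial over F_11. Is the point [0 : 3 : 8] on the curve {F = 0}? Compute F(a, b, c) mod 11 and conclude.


F(0,3,8) ≡ 6 (mod 11); P is NOT on the curve.

Evaluate F(0, 3, 8) term-by-term (mod 11).
  -2*X**2 ↦ -2·0·1·1 = 0
  -3*Y**2 ↦ -3·1·9·1 = -27
  2*Y*Z ↦ 2·1·3·8 = 48
  2*Z**2 ↦ 2·1·1·64 = 128
Sum: F(0, 3, 8) = (0) + (-27) + (48) + (128) = 149.
Reducing mod 11: 149 ≡ 6 (mod 11).
Since F(a, b, c) ≡ 6 ≠ 0 (mod 11), P does NOT lie on the curve.


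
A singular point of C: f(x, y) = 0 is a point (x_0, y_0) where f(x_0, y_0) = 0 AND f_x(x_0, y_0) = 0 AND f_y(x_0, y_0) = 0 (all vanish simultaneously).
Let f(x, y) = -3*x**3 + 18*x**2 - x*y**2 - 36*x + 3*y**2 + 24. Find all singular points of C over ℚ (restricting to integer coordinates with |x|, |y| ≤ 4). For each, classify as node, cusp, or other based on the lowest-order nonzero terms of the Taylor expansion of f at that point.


Singular points: {(2, 0)}; classification: cusp.

Compute partial derivatives:
  f_x = -9*x**2 + 36*x - y**2 - 36.
  f_y = -2*x*y + 6*y.
Scan x_0 ∈ {−4, ..., 4}. For each x_0, f_y(x_0, y) is a polynomial in y; find its integer roots y ∈ {−4, ..., 4}, then test f_x and f at those candidates.
  x = -4: f_y(-4, y) = 14*y; vanishes at y ∈ {0}. (-4, 0): f_x = -324 ≠ 0.
  x = -3: f_y(-3, y) = 12*y; vanishes at y ∈ {0}. (-3, 0): f_x = -225 ≠ 0.
  x = -2: f_y(-2, y) = 10*y; vanishes at y ∈ {0}. (-2, 0): f_x = -144 ≠ 0.
  x = -1: f_y(-1, y) = 8*y; vanishes at y ∈ {0}. (-1, 0): f_x = -81 ≠ 0.
  x = 0: f_y(0, y) = 6*y; vanishes at y ∈ {0}. (0, 0): f_x = -36 ≠ 0.
  x = 1: f_y(1, y) = 4*y; vanishes at y ∈ {0}. (1, 0): f_x = -9 ≠ 0.
  x = 2: f_y(2, y) = 2*y; vanishes at y ∈ {0}. (2, 0): f_x = 0, f = 0 — SINGULAR.
  x = 3: f_y(3, y) = 0; vanishes at y ∈ {-4, -3, -2, -1, 0, 1, 2, 3, 4}. (3, -4): f_x = -25 ≠ 0; (3, -3): f_x = -18 ≠ 0; (3, -2): f_x = -13 ≠ 0; (3, -1): f_x = -10 ≠ 0; (3, 0): f_x = -9 ≠ 0; (3, 1): f_x = -10 ≠ 0; (3, 2): f_x = -13 ≠ 0; (3, 3): f_x = -18 ≠ 0; (3, 4): f_x = -25 ≠ 0.
  x = 4: f_y(4, y) = -2*y; vanishes at y ∈ {0}. (4, 0): f_x = -36 ≠ 0.
Only singular point on the grid: (2, 0).
Classify: substitute x = 2 + u, y = 0 + v and expand: f = -3*u**3 - u*v**2 + v**2.
No constant or linear terms (consistent with a singular point). Quadratic part: v**2. Cubic part: -3*u**3 - u*v**2.
The quadratic part v**2 is a perfect square, so there is a single (double) tangent line v = 0, i.e. y = 0. Restricting the cubic part to that line (v = 0) leaves -3*u**3 ≠ 0, so f is not divisible by v and the branch is v² ≈ 3*u**3 to lowest order — this is a cusp.
Classification: cusp.


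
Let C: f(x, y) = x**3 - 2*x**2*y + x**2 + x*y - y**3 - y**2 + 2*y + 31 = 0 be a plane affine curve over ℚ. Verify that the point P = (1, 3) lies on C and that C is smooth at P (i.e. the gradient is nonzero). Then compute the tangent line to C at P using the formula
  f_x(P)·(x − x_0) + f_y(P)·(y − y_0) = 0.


Tangent line at P: -4*x - 32*y + 100 = 0.

Step 1: f(1, 3) = 0, so P lies on C.
Step 2: partial derivatives
  f_x(x, y) = 3*x**2 - 4*x*y + 2*x + y, f_y(x, y) = -2*x**2 + x - 3*y**2 - 2*y + 2.
  f_x(P) = -4, f_y(P) = -32 (gradient nonzero, so P is smooth).
Step 3: tangent line at P: -4·(x − 1) + -32·(y − 3) = 0.
Expanding: -4*x - 32*y + 100 = 0.


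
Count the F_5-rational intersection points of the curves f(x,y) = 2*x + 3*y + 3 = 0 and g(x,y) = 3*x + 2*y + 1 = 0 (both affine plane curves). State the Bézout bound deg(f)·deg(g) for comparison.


Common zeros: ∅; count = 0; Bézout bound = 1.

deg(f) = 1, deg(g) = 1, so Bézout bound = 1.
Scan x ∈ F_5. For each x, list the y ∈ F_5 with f(x, y) ≡ 0 and those with g(x, y) ≡ 0 (mod 5); the common zeros in that column are the intersection.
  x = 0: f ≡ 0 at y ∈ {4}; g ≡ 0 at y ∈ {2}; common: ∅.
  x = 1: f ≡ 0 at y ∈ {0}; g ≡ 0 at y ∈ {3}; common: ∅.
  x = 2: f ≡ 0 at y ∈ {1}; g ≡ 0 at y ∈ {4}; common: ∅.
  x = 3: f ≡ 0 at y ∈ {2}; g ≡ 0 at y ∈ {0}; common: ∅.
  x = 4: f ≡ 0 at y ∈ {3}; g ≡ 0 at y ∈ {1}; common: ∅.
Collecting: common zeros = ∅, so the count is 0.
Comparison with the Bézout bound: 0 ≤ 1 = deg(f)·deg(g), as expected for curves with no common component (the affine F_5-count falls short of the bound because intersections may lie at infinity, over extension fields, or carry multiplicity).


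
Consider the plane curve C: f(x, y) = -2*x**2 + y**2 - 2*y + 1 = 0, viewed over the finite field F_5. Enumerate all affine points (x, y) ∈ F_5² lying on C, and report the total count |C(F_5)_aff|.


Affine F_5-points: {(0, 1)}; count = 1.

For each of the 25 pairs (x, y) ∈ F_5², evaluate f(x, y) mod 5. Record the zeros.
  x = 0: [0↦1, 1↦0, 2↦1, 3↦4, 4↦4]  zeros at y ∈ {1}
  x = 1: [0↦4, 1↦3, 2↦4, 3↦2, 4↦2]  zeros at y ∈ ∅
  x = 2: [0↦3, 1↦2, 2↦3, 3↦1, 4↦1]  zeros at y ∈ ∅
  x = 3: [0↦3, 1↦2, 2↦3, 3↦1, 4↦1]  zeros at y ∈ ∅
  x = 4: [0↦4, 1↦3, 2↦4, 3↦2, 4↦2]  zeros at y ∈ ∅
Collecting zeros: affine points = {(0, 1)}.
Total count |C(F_5)_aff| = 1.


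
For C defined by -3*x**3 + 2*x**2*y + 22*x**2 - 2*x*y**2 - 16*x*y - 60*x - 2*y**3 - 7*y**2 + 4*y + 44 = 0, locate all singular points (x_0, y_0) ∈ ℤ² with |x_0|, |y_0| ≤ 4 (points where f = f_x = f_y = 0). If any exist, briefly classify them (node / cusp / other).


Singular points: {(2, -2)}; classification: cusp.

Compute partial derivatives:
  f_x = -9*x**2 + 4*x*y + 44*x - 2*y**2 - 16*y - 60.
  f_y = 2*x**2 - 4*x*y - 16*x - 6*y**2 - 14*y + 4.
Scan x_0 ∈ {−4, ..., 4}. For each x_0, f_y(x_0, y) is a polynomial in y; find its integer roots y ∈ {−4, ..., 4}, then test f_x and f at those candidates.
  x = -4: f_y(-4, y) = -6*y**2 + 2*y + 100; no integer root y with |y| ≤ 4.
  x = -3: f_y(-3, y) = -6*y**2 - 2*y + 70; no integer root y with |y| ≤ 4.
  x = -2: f_y(-2, y) = -6*y**2 - 6*y + 44; no integer root y with |y| ≤ 4.
  x = -1: f_y(-1, y) = -6*y**2 - 10*y + 22; no integer root y with |y| ≤ 4.
  x = 0: f_y(0, y) = -6*y**2 - 14*y + 4; no integer root y with |y| ≤ 4.
  x = 1: f_y(1, y) = -6*y**2 - 18*y - 10; no integer root y with |y| ≤ 4.
  x = 2: f_y(2, y) = -6*y**2 - 22*y - 20; vanishes at y ∈ {-2}. (2, -2): f_x = 0, f = 0 — SINGULAR.
  x = 3: f_y(3, y) = -6*y**2 - 26*y - 26; no integer root y with |y| ≤ 4.
  x = 4: f_y(4, y) = -6*y**2 - 30*y - 28; no integer root y with |y| ≤ 4.
Only singular point on the grid: (2, -2).
Classify: substitute x = 2 + u, y = -2 + v and expand: f = -3*u**3 + 2*u**2*v - 2*u*v**2 - 2*v**3 + v**2.
No constant or linear terms (consistent with a singular point). Quadratic part: v**2. Cubic part: -3*u**3 + 2*u**2*v - 2*u*v**2 - 2*v**3.
The quadratic part v**2 is a perfect square, so there is a single (double) tangent line v = 0, i.e. y = -2. Restricting the cubic part to that line (v = 0) leaves -3*u**3 ≠ 0, so f is not divisible by v and the branch is v² ≈ 3*u**3 to lowest order — this is a cusp.
Classification: cusp.


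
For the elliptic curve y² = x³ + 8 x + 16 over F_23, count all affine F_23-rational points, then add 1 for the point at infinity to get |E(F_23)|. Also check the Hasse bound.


Affine points = {(0, 4), (0, 19), (1, 5), (1, 18), (6, 2), (6, 21), (7, 1), (7, 22), (9, 9), (9, 14), (11, 3), (11, 20), (12, 0), (16, 10), (16, 13), (18, 9), (18, 14), (19, 9), (19, 14)}; affine count = 19; |E(F_23)| = 20.

Discriminant check: Δ ∝ 4a³ + 27b² = 4·8³ + 27·16² = 4·512 + 27·256 ≡ 13 (mod 23). Nonzero ⇒ E is nonsingular.
For each x ∈ F_23, compute rhs = x³ + 8·x + 16 mod 23, then count y ∈ F_23 with y² ≡ rhs.
  x = 0: rhs = 16, matching y values: 4, 19 (2 points).
  x = 1: rhs = 2, matching y values: 5, 18 (2 points).
  x = 2: rhs = 17, matching y values: none (0 points).
  x = 3: rhs = 21, matching y values: none (0 points).
  x = 4: rhs = 20, matching y values: none (0 points).
  x = 5: rhs = 20, matching y values: none (0 points).
  x = 6: rhs = 4, matching y values: 2, 21 (2 points).
  x = 7: rhs = 1, matching y values: 1, 22 (2 points).
  x = 8: rhs = 17, matching y values: none (0 points).
  x = 9: rhs = 12, matching y values: 9, 14 (2 points).
  x = 10: rhs = 15, matching y values: none (0 points).
  x = 11: rhs = 9, matching y values: 3, 20 (2 points).
  x = 12: rhs = 0, matching y values: 0 (1 points).
  x = 13: rhs = 17, matching y values: none (0 points).
  x = 14: rhs = 20, matching y values: none (0 points).
  x = 15: rhs = 15, matching y values: none (0 points).
  x = 16: rhs = 8, matching y values: 10, 13 (2 points).
  x = 17: rhs = 5, matching y values: none (0 points).
  x = 18: rhs = 12, matching y values: 9, 14 (2 points).
  x = 19: rhs = 12, matching y values: 9, 14 (2 points).
  x = 20: rhs = 11, matching y values: none (0 points).
  x = 21: rhs = 15, matching y values: none (0 points).
  x = 22: rhs = 7, matching y values: none (0 points).
Total affine count: 19.
Full point count |E(F_23)| = 19 + 1 = 20.
Hasse bound: |20 − (23+1)| = |-4| = 4 ≤ 2√23 ≈ 9.5917 ✓.


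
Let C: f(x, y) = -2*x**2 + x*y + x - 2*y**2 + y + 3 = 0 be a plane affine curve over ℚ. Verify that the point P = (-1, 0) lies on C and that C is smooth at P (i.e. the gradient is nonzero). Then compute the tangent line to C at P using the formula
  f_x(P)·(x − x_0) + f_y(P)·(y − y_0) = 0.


Tangent line at P: 5*x + 5 = 0.

Step 1: f(-1, 0) = 0, so P lies on C.
Step 2: partial derivatives
  f_x(x, y) = -4*x + y + 1, f_y(x, y) = x - 4*y + 1.
  f_x(P) = 5, f_y(P) = 0 (gradient nonzero, so P is smooth).
Step 3: tangent line at P: 5·(x − -1) + 0·(y − 0) = 0.
Expanding: 5*x + 5 = 0.


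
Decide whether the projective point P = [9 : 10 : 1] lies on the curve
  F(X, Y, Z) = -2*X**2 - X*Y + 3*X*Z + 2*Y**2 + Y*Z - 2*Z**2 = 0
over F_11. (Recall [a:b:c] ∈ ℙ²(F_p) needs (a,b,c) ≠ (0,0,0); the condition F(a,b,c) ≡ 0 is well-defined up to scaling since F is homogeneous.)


F(9,10,1) ≡ 5 (mod 11); P is NOT on the curve.

Evaluate F(9, 10, 1) term-by-term (mod 11).
  -2*X**2 ↦ -2·81·1·1 = -162
  -X*Y ↦ -1·9·10·1 = -90
  3*X*Z ↦ 3·9·1·1 = 27
  2*Y**2 ↦ 2·1·100·1 = 200
  Y*Z ↦ 1·1·10·1 = 10
  -2*Z**2 ↦ -2·1·1·1 = -2
Sum: F(9, 10, 1) = (-162) + (-90) + (27) + (200) + (10) + (-2) = -17.
Reducing mod 11: -17 ≡ 5 (mod 11).
Since F(a, b, c) ≡ 5 ≠ 0 (mod 11), P does NOT lie on the curve.


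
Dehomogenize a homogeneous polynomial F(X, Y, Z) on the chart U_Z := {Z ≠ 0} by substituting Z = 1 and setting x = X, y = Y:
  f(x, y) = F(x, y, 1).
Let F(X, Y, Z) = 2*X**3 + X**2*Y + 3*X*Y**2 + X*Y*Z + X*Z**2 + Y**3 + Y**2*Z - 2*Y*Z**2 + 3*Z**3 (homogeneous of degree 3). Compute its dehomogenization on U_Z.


f(x, y) = 2*x**3 + x**2*y + 3*x*y**2 + x*y + x + y**3 + y**2 - 2*y + 3

On U_Z we set Z = 1. Each monomial c·X^i·Y^j·Z^k in F becomes c·x^i·y^j·1^k = c·x^i·y^j.
Substituting Z = 1: F(X, Y, 1) = 2*x**3 + x**2*y + 3*x*y**2 + x*y + x + y**3 + y**2 - 2*y + 3.
Note: deg(f) ≤ deg(F) = 3; strict inequality happens when F is divisible by Z (lost terms).


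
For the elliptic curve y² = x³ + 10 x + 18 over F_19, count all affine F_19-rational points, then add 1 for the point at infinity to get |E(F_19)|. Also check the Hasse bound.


Affine points = {(6, 3), (6, 16), (9, 1), (9, 18), (10, 4), (10, 15), (12, 2), (12, 17), (15, 3), (15, 16), (17, 3), (17, 16), (18, 8), (18, 11)}; affine count = 14; |E(F_19)| = 15.

Discriminant check: Δ ∝ 4a³ + 27b² = 4·10³ + 27·18² = 4·1000 + 27·324 ≡ 18 (mod 19). Nonzero ⇒ E is nonsingular.
For each x ∈ F_19, compute rhs = x³ + 10·x + 18 mod 19, then count y ∈ F_19 with y² ≡ rhs.
  x = 0: rhs = 18, matching y values: none (0 points).
  x = 1: rhs = 10, matching y values: none (0 points).
  x = 2: rhs = 8, matching y values: none (0 points).
  x = 3: rhs = 18, matching y values: none (0 points).
  x = 4: rhs = 8, matching y values: none (0 points).
  x = 5: rhs = 3, matching y values: none (0 points).
  x = 6: rhs = 9, matching y values: 3, 16 (2 points).
  x = 7: rhs = 13, matching y values: none (0 points).
  x = 8: rhs = 2, matching y values: none (0 points).
  x = 9: rhs = 1, matching y values: 1, 18 (2 points).
  x = 10: rhs = 16, matching y values: 4, 15 (2 points).
  x = 11: rhs = 15, matching y values: none (0 points).
  x = 12: rhs = 4, matching y values: 2, 17 (2 points).
  x = 13: rhs = 8, matching y values: none (0 points).
  x = 14: rhs = 14, matching y values: none (0 points).
  x = 15: rhs = 9, matching y values: 3, 16 (2 points).
  x = 16: rhs = 18, matching y values: none (0 points).
  x = 17: rhs = 9, matching y values: 3, 16 (2 points).
  x = 18: rhs = 7, matching y values: 8, 11 (2 points).
Total affine count: 14.
Full point count |E(F_19)| = 14 + 1 = 15.
Hasse bound: |15 − (19+1)| = |-5| = 5 ≤ 2√19 ≈ 8.7178 ✓.


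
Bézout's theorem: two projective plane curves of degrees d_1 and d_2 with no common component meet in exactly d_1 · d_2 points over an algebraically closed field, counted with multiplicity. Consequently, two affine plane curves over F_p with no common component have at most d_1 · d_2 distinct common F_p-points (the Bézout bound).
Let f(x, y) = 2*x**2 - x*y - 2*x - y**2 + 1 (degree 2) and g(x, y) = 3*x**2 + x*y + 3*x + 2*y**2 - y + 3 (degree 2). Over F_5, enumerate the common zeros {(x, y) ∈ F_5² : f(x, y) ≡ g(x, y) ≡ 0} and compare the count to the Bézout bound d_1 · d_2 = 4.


Common zeros: ∅; count = 0; Bézout bound = 4.

deg(f) = 2, deg(g) = 2, so Bézout bound = 4.
Scan x ∈ F_5. For each x, list the y ∈ F_5 with f(x, y) ≡ 0 and those with g(x, y) ≡ 0 (mod 5); the common zeros in that column are the intersection.
  x = 0: f ≡ 0 at y ∈ {1, 4}; g ≡ 0 at y ∈ ∅; common: ∅.
  x = 1: f ≡ 0 at y ∈ {2}; g ≡ 0 at y ∈ ∅; common: ∅.
  x = 2: f ≡ 0 at y ∈ {0, 3}; g ≡ 0 at y ∈ ∅; common: ∅.
  x = 3: f ≡ 0 at y ∈ {3, 4}; g ≡ 0 at y ∈ ∅; common: ∅.
  x = 4: f ≡ 0 at y ∈ {0, 1}; g ≡ 0 at y ∈ {3}; common: ∅.
Collecting: common zeros = ∅, so the count is 0.
Comparison with the Bézout bound: 0 ≤ 4 = deg(f)·deg(g), as expected for curves with no common component (the affine F_5-count falls short of the bound because intersections may lie at infinity, over extension fields, or carry multiplicity).


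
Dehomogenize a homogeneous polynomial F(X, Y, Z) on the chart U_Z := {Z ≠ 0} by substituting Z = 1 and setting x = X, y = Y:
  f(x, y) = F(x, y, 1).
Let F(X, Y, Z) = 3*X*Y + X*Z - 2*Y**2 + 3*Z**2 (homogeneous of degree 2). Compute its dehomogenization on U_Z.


f(x, y) = 3*x*y + x - 2*y**2 + 3

On U_Z we set Z = 1. Each monomial c·X^i·Y^j·Z^k in F becomes c·x^i·y^j·1^k = c·x^i·y^j.
Substituting Z = 1: F(X, Y, 1) = 3*x*y + x - 2*y**2 + 3.
Note: deg(f) ≤ deg(F) = 2; strict inequality happens when F is divisible by Z (lost terms).


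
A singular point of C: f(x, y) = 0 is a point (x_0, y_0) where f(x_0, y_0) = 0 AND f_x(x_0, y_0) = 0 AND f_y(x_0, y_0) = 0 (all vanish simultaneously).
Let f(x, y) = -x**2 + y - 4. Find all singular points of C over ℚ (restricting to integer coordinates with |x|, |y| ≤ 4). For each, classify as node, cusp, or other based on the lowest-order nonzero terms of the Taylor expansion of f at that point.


No singular points in the scanned grid; C is smooth there.

Compute partial derivatives:
  f_x = -2*x.
  f_y = 1.
f_y = 1 is a nonzero constant, so f_y never vanishes: no point (x, y) can satisfy f = f_x = f_y = 0. In particular no (x, y) ∈ {−4, ..., 4}² is singular; the curve is smooth.


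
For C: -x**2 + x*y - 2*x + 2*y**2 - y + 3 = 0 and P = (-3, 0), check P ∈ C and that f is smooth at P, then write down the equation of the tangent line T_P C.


Tangent line at P: 4*x - 4*y + 12 = 0.

Step 1: f(-3, 0) = 0, so P lies on C.
Step 2: partial derivatives
  f_x(x, y) = -2*x + y - 2, f_y(x, y) = x + 4*y - 1.
  f_x(P) = 4, f_y(P) = -4 (gradient nonzero, so P is smooth).
Step 3: tangent line at P: 4·(x − -3) + -4·(y − 0) = 0.
Expanding: 4*x - 4*y + 12 = 0.


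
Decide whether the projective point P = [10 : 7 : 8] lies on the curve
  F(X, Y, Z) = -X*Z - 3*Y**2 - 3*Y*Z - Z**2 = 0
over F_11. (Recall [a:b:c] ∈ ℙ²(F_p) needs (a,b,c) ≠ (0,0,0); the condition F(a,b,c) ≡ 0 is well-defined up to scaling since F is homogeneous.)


F(10,7,8) ≡ 3 (mod 11); P is NOT on the curve.

Evaluate F(10, 7, 8) term-by-term (mod 11).
  -X*Z ↦ -1·10·1·8 = -80
  -3*Y**2 ↦ -3·1·49·1 = -147
  -3*Y*Z ↦ -3·1·7·8 = -168
  -Z**2 ↦ -1·1·1·64 = -64
Sum: F(10, 7, 8) = (-80) + (-147) + (-168) + (-64) = -459.
Reducing mod 11: -459 ≡ 3 (mod 11).
Since F(a, b, c) ≡ 3 ≠ 0 (mod 11), P does NOT lie on the curve.


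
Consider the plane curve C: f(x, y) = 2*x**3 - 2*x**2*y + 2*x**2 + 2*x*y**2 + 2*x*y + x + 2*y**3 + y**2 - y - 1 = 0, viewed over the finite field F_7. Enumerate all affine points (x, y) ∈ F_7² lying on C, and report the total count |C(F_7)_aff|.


Affine F_7-points: {(3, 1), (3, 5), (6, 2), (6, 3), (6, 6)}; count = 5.

For each of the 49 pairs (x, y) ∈ F_7², evaluate f(x, y) mod 7. Record the zeros.
  x = 0: [0↦6, 1↦1, 2↦3, 3↦3, 4↦6, 5↦3, 6↦6]  zeros at y ∈ ∅
  x = 1: [0↦4, 1↦1, 2↦2, 3↦5, 4↦1, 5↦2, 6↦6]  zeros at y ∈ ∅
  x = 2: [0↦4, 1↦6, 2↦2, 3↦4, 4↦3, 5↦4, 6↦5]  zeros at y ∈ ∅
  x = 3: [0↦4, 1↦0, 2↦1, 3↦5, 4↦3, 5↦0, 6↦1]  zeros at y ∈ {1, 5}
  x = 4: [0↦2, 1↦2, 2↦4, 3↦6, 4↦6, 5↦2, 6↦6]  zeros at y ∈ ∅
  x = 5: [0↦3, 1↦3, 2↦2, 3↦5, 4↦3, 5↦1, 6↦4]  zeros at y ∈ ∅
  x = 6: [0↦5, 1↦1, 2↦0, 3↦0, 4↦6, 5↦2, 6↦0]  zeros at y ∈ {2, 3, 6}
Collecting zeros: affine points = {(3, 1), (3, 5), (6, 2), (6, 3), (6, 6)}.
Total count |C(F_7)_aff| = 5.


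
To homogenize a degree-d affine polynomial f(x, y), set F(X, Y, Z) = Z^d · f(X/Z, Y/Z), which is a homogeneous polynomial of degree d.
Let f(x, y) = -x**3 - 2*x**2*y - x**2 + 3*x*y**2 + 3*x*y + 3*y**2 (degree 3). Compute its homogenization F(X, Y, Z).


F(X, Y, Z) = -X**3 - 2*X**2*Y - X**2*Z + 3*X*Y**2 + 3*X*Y*Z + 3*Y**2*Z

deg(f) = 3.
Substitute x = X/Z, y = Y/Z into f, then multiply by Z^3.
  monomial -1·x^3·y^0 ↦ -1·X^3·Y^0·Z^0.
  monomial -2·x^2·y^1 ↦ -2·X^2·Y^1·Z^0.
  monomial -1·x^2·y^0 ↦ -1·X^2·Y^0·Z^1.
  monomial 3·x^1·y^2 ↦ 3·X^1·Y^2·Z^0.
  monomial 3·x^1·y^1 ↦ 3·X^1·Y^1·Z^1.
  monomial 3·x^0·y^2 ↦ 3·X^0·Y^2·Z^1.
Collecting: F(X, Y, Z) = -X**3 - 2*X**2*Y - X**2*Z + 3*X*Y**2 + 3*X*Y*Z + 3*Y**2*Z.


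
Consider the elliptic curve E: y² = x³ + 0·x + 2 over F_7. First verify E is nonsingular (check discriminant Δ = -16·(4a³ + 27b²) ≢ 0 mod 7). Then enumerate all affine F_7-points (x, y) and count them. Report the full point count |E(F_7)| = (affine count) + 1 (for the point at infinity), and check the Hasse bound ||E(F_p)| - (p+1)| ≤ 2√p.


Affine points = {(0, 3), (0, 4), (3, 1), (3, 6), (5, 1), (5, 6), (6, 1), (6, 6)}; affine count = 8; |E(F_7)| = 9.

Discriminant check: Δ ∝ 4a³ + 27b² = 4·0³ + 27·2² = 4·0 + 27·4 ≡ 3 (mod 7). Nonzero ⇒ E is nonsingular.
For each x ∈ F_7, compute rhs = x³ + 0·x + 2 mod 7, then count y ∈ F_7 with y² ≡ rhs.
  x = 0: rhs = 2, matching y values: 3, 4 (2 points).
  x = 1: rhs = 3, matching y values: none (0 points).
  x = 2: rhs = 3, matching y values: none (0 points).
  x = 3: rhs = 1, matching y values: 1, 6 (2 points).
  x = 4: rhs = 3, matching y values: none (0 points).
  x = 5: rhs = 1, matching y values: 1, 6 (2 points).
  x = 6: rhs = 1, matching y values: 1, 6 (2 points).
Total affine count: 8.
Full point count |E(F_7)| = 8 + 1 = 9.
Hasse bound: |9 − (7+1)| = |1| = 1 ≤ 2√7 ≈ 5.2915 ✓.


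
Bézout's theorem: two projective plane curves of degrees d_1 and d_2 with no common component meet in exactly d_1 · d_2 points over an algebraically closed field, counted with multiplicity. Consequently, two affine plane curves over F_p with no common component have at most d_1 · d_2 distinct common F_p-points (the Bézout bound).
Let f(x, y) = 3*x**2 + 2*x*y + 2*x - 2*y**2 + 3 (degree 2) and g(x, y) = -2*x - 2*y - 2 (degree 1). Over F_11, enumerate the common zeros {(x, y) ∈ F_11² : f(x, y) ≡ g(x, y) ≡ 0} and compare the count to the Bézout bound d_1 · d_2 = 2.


Common zeros: {(2, 8), (5, 5)}; count = 2; Bézout bound = 2.

deg(f) = 2, deg(g) = 1, so Bézout bound = 2.
Scan x ∈ F_11. For each x, list the y ∈ F_11 with f(x, y) ≡ 0 and those with g(x, y) ≡ 0 (mod 11); the common zeros in that column are the intersection.
  x = 0: f ≡ 0 at y ∈ ∅; g ≡ 0 at y ∈ {10}; common: ∅.
  x = 1: f ≡ 0 at y ∈ ∅; g ≡ 0 at y ∈ {9}; common: ∅.
  x = 2: f ≡ 0 at y ∈ {5, 8}; g ≡ 0 at y ∈ {8}; common: {8}.
  x = 3: f ≡ 0 at y ∈ {6, 8}; g ≡ 0 at y ∈ {7}; common: ∅.
  x = 4: f ≡ 0 at y ∈ ∅; g ≡ 0 at y ∈ {6}; common: ∅.
  x = 5: f ≡ 0 at y ∈ {0, 5}; g ≡ 0 at y ∈ {5}; common: {5}.
  x = 6: f ≡ 0 at y ∈ ∅; g ≡ 0 at y ∈ {4}; common: ∅.
  x = 7: f ≡ 0 at y ∈ {1, 6}; g ≡ 0 at y ∈ {3}; common: ∅.
  x = 8: f ≡ 0 at y ∈ ∅; g ≡ 0 at y ∈ {2}; common: ∅.
  x = 9: f ≡ 0 at y ∈ {0, 9}; g ≡ 0 at y ∈ {1}; common: ∅.
  x = 10: f ≡ 0 at y ∈ {1, 9}; g ≡ 0 at y ∈ {0}; common: ∅.
Collecting: common zeros = {(2, 8), (5, 5)}, so the count is 2.
Comparison with the Bézout bound: 2 ≤ 2 = deg(f)·deg(g), as expected for curves with no common component (the bound is attained).


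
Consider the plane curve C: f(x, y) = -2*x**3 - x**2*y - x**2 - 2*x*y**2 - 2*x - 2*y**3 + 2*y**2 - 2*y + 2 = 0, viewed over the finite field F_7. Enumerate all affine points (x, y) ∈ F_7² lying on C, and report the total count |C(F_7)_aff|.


Affine F_7-points: {(0, 1), (2, 3), (3, 1), (5, 2), (5, 3), (5, 5), (6, 6)}; count = 7.

For each of the 49 pairs (x, y) ∈ F_7², evaluate f(x, y) mod 7. Record the zeros.
  x = 0: [0↦2, 1↦0, 2↦4, 3↦2, 4↦3, 5↦2, 6↦1]  zeros at y ∈ {1}
  x = 1: [0↦4, 1↦6, 2↦3, 3↦4, 4↦4, 5↦5, 6↦2]  zeros at y ∈ ∅
  x = 2: [0↦6, 1↦3, 2↦5, 3↦0, 4↦4, 5↦5, 6↦5]  zeros at y ∈ {3}
  x = 3: [0↦3, 1↦0, 2↦5, 3↦6, 4↦5, 5↦4, 6↦5]  zeros at y ∈ {1}
  x = 4: [0↦4, 1↦6, 2↦5, 3↦3, 4↦2, 5↦4, 6↦4]  zeros at y ∈ ∅
  x = 5: [0↦4, 1↦2, 2↦0, 3↦0, 4↦4, 5↦0, 6↦4]  zeros at y ∈ {2, 3, 5}
  x = 6: [0↦5, 1↦4, 2↦6, 3↦6, 4↦6, 5↦1, 6↦0]  zeros at y ∈ {6}
Collecting zeros: affine points = {(0, 1), (2, 3), (3, 1), (5, 2), (5, 3), (5, 5), (6, 6)}.
Total count |C(F_7)_aff| = 7.


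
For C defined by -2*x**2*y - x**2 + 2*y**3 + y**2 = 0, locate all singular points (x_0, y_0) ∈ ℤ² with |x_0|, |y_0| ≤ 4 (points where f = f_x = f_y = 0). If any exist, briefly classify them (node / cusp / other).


Singular points: {(0, 0)}; classification: node.

Compute partial derivatives:
  f_x = -4*x*y - 2*x.
  f_y = -2*x**2 + 6*y**2 + 2*y.
Scan x_0 ∈ {−4, ..., 4}. For each x_0, f_y(x_0, y) is a polynomial in y; find its integer roots y ∈ {−4, ..., 4}, then test f_x and f at those candidates.
  x = -4: f_y(-4, y) = 6*y**2 + 2*y - 32; no integer root y with |y| ≤ 4.
  x = -3: f_y(-3, y) = 6*y**2 + 2*y - 18; no integer root y with |y| ≤ 4.
  x = -2: f_y(-2, y) = 6*y**2 + 2*y - 8; vanishes at y ∈ {1}. (-2, 1): f_x = 12 ≠ 0.
  x = -1: f_y(-1, y) = 6*y**2 + 2*y - 2; no integer root y with |y| ≤ 4.
  x = 0: f_y(0, y) = 6*y**2 + 2*y; vanishes at y ∈ {0}. (0, 0): f_x = 0, f = 0 — SINGULAR.
  x = 1: f_y(1, y) = 6*y**2 + 2*y - 2; no integer root y with |y| ≤ 4.
  x = 2: f_y(2, y) = 6*y**2 + 2*y - 8; vanishes at y ∈ {1}. (2, 1): f_x = -12 ≠ 0.
  x = 3: f_y(3, y) = 6*y**2 + 2*y - 18; no integer root y with |y| ≤ 4.
  x = 4: f_y(4, y) = 6*y**2 + 2*y - 32; no integer root y with |y| ≤ 4.
Only singular point on the grid: (0, 0).
Classify: substitute x = 0 + u, y = 0 + v and expand: f = -2*u**2*v - u**2 + 2*v**3 + v**2.
No constant or linear terms (consistent with a singular point). Quadratic part: -u**2 + v**2. Cubic part: -2*u**2*v + 2*v**3.
The quadratic part v**2 - u**2 = (v − u)(v + u) splits into two distinct linear factors, so there are two distinct tangent lines y − 0 = ±(x − 0) — this is a node (ordinary double point).
Classification: node.


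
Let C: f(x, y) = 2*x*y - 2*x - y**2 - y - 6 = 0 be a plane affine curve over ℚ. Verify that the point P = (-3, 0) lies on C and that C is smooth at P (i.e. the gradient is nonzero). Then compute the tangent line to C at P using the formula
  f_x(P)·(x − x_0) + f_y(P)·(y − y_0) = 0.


Tangent line at P: -2*x - 7*y - 6 = 0.

Step 1: f(-3, 0) = 0, so P lies on C.
Step 2: partial derivatives
  f_x(x, y) = 2*y - 2, f_y(x, y) = 2*x - 2*y - 1.
  f_x(P) = -2, f_y(P) = -7 (gradient nonzero, so P is smooth).
Step 3: tangent line at P: -2·(x − -3) + -7·(y − 0) = 0.
Expanding: -2*x - 7*y - 6 = 0.


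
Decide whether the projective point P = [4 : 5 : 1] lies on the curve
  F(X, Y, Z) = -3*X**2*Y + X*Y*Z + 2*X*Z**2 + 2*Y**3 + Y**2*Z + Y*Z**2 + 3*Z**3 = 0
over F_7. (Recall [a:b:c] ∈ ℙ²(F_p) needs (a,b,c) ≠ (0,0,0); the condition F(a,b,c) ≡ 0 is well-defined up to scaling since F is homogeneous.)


F(4,5,1) ≡ 1 (mod 7); P is NOT on the curve.

Evaluate F(4, 5, 1) term-by-term (mod 7).
  -3*X**2*Y ↦ -3·16·5·1 = -240
  X*Y*Z ↦ 1·4·5·1 = 20
  2*X*Z**2 ↦ 2·4·1·1 = 8
  2*Y**3 ↦ 2·1·125·1 = 250
  Y**2*Z ↦ 1·1·25·1 = 25
  Y*Z**2 ↦ 1·1·5·1 = 5
  3*Z**3 ↦ 3·1·1·1 = 3
Sum: F(4, 5, 1) = (-240) + (20) + (8) + (250) + (25) + (5) + (3) = 71.
Reducing mod 7: 71 ≡ 1 (mod 7).
Since F(a, b, c) ≡ 1 ≠ 0 (mod 7), P does NOT lie on the curve.


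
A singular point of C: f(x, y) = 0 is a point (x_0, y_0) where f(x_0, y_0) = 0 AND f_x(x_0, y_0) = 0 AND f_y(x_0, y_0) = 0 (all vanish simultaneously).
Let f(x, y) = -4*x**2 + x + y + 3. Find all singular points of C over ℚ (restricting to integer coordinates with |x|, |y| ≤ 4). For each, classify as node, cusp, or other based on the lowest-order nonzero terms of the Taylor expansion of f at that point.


No singular points in the scanned grid; C is smooth there.

Compute partial derivatives:
  f_x = 1 - 8*x.
  f_y = 1.
f_y = 1 is a nonzero constant, so f_y never vanishes: no point (x, y) can satisfy f = f_x = f_y = 0. In particular no (x, y) ∈ {−4, ..., 4}² is singular; the curve is smooth.


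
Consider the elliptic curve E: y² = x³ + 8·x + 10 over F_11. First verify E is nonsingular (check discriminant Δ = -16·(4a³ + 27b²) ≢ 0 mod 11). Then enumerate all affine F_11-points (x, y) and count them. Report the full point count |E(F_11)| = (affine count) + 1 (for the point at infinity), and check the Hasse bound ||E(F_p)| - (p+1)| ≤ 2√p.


Affine points = {(2, 1), (2, 10), (8, 5), (8, 6), (10, 1), (10, 10)}; affine count = 6; |E(F_11)| = 7.

Discriminant check: Δ ∝ 4a³ + 27b² = 4·8³ + 27·10² = 4·512 + 27·100 ≡ 7 (mod 11). Nonzero ⇒ E is nonsingular.
For each x ∈ F_11, compute rhs = x³ + 8·x + 10 mod 11, then count y ∈ F_11 with y² ≡ rhs.
  x = 0: rhs = 10, matching y values: none (0 points).
  x = 1: rhs = 8, matching y values: none (0 points).
  x = 2: rhs = 1, matching y values: 1, 10 (2 points).
  x = 3: rhs = 6, matching y values: none (0 points).
  x = 4: rhs = 7, matching y values: none (0 points).
  x = 5: rhs = 10, matching y values: none (0 points).
  x = 6: rhs = 10, matching y values: none (0 points).
  x = 7: rhs = 2, matching y values: none (0 points).
  x = 8: rhs = 3, matching y values: 5, 6 (2 points).
  x = 9: rhs = 8, matching y values: none (0 points).
  x = 10: rhs = 1, matching y values: 1, 10 (2 points).
Total affine count: 6.
Full point count |E(F_11)| = 6 + 1 = 7.
Hasse bound: |7 − (11+1)| = |-5| = 5 ≤ 2√11 ≈ 6.6332 ✓.


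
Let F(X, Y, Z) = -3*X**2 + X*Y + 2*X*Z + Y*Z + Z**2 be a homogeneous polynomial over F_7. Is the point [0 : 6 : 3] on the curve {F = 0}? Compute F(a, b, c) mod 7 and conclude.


F(0,6,3) ≡ 6 (mod 7); P is NOT on the curve.

Evaluate F(0, 6, 3) term-by-term (mod 7).
  -3*X**2 ↦ -3·0·1·1 = 0
  X*Y ↦ 1·0·6·1 = 0
  2*X*Z ↦ 2·0·1·3 = 0
  Y*Z ↦ 1·1·6·3 = 18
  Z**2 ↦ 1·1·1·9 = 9
Sum: F(0, 6, 3) = (0) + (0) + (0) + (18) + (9) = 27.
Reducing mod 7: 27 ≡ 6 (mod 7).
Since F(a, b, c) ≡ 6 ≠ 0 (mod 7), P does NOT lie on the curve.


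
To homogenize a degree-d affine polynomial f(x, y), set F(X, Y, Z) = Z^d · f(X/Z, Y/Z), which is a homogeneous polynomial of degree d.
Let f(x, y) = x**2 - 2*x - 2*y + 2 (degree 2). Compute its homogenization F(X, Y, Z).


F(X, Y, Z) = X**2 - 2*X*Z - 2*Y*Z + 2*Z**2

deg(f) = 2.
Substitute x = X/Z, y = Y/Z into f, then multiply by Z^2.
  monomial 1·x^2·y^0 ↦ 1·X^2·Y^0·Z^0.
  monomial -2·x^1·y^0 ↦ -2·X^1·Y^0·Z^1.
  monomial -2·x^0·y^1 ↦ -2·X^0·Y^1·Z^1.
  monomial 2·x^0·y^0 ↦ 2·X^0·Y^0·Z^2.
Collecting: F(X, Y, Z) = X**2 - 2*X*Z - 2*Y*Z + 2*Z**2.


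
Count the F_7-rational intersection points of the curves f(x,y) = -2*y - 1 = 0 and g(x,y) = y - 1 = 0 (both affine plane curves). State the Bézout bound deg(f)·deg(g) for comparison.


Common zeros: ∅; count = 0; Bézout bound = 1.

deg(f) = 1, deg(g) = 1, so Bézout bound = 1.
Scan x ∈ F_7. For each x, list the y ∈ F_7 with f(x, y) ≡ 0 and those with g(x, y) ≡ 0 (mod 7); the common zeros in that column are the intersection.
  x = 0: f ≡ 0 at y ∈ {3}; g ≡ 0 at y ∈ {1}; common: ∅.
  x = 1: f ≡ 0 at y ∈ {3}; g ≡ 0 at y ∈ {1}; common: ∅.
  x = 2: f ≡ 0 at y ∈ {3}; g ≡ 0 at y ∈ {1}; common: ∅.
  x = 3: f ≡ 0 at y ∈ {3}; g ≡ 0 at y ∈ {1}; common: ∅.
  x = 4: f ≡ 0 at y ∈ {3}; g ≡ 0 at y ∈ {1}; common: ∅.
  x = 5: f ≡ 0 at y ∈ {3}; g ≡ 0 at y ∈ {1}; common: ∅.
  x = 6: f ≡ 0 at y ∈ {3}; g ≡ 0 at y ∈ {1}; common: ∅.
Collecting: common zeros = ∅, so the count is 0.
Comparison with the Bézout bound: 0 ≤ 1 = deg(f)·deg(g), as expected for curves with no common component (the affine F_7-count falls short of the bound because intersections may lie at infinity, over extension fields, or carry multiplicity).


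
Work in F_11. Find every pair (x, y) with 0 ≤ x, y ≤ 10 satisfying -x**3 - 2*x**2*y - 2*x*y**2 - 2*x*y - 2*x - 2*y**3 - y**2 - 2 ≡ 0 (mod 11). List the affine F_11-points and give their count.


Affine F_11-points: {(0, 2), (0, 7), (2, 1), (3, 7), (4, 4), (5, 7), (6, 4), (8, 1), (8, 2), (8, 5), (10, 1), (10, 2), (10, 3)}; count = 13.

For each of the 121 pairs (x, y) ∈ F_11², evaluate f(x, y) mod 11. Record the zeros.
  x = 0: [0↦9, 1↦6, 2↦0, 3↦1, 4↦8, 5↦9, 6↦3, 7↦0, 8↦10, 9↦10, 10↦10]  zeros at y ∈ {2, 7}
  x = 1: [0↦6, 1↦8, 2↦3, 3↦1, 4↦1, 5↦2, 6↦3, 7↦3, 8↦1, 9↦7, 10↦9]  zeros at y ∈ ∅
  x = 2: [0↦8, 1↦0, 2↦3, 3↦5, 4↦5, 5↦2, 6↦6, 7↦5, 8↦9, 9↦6, 10↦6]  zeros at y ∈ {1}
  x = 3: [0↦9, 1↦9, 2↦5, 3↦7, 4↦3, 5↦3, 6↦6, 7↦0, 8↦6, 9↦1, 10↦6]  zeros at y ∈ {7}
  x = 4: [0↦3, 1↦7, 2↦3, 3↦1, 4↦0, 5↦10, 6↦8, 7↦4, 8↦8, 9↦8, 10↦3]  zeros at y ∈ {4}
  x = 5: [0↦6, 1↦10, 2↦2, 3↦3, 4↦1, 5↦6, 6↦6, 7↦0, 8↦9, 9↦10, 10↦2]  zeros at y ∈ {7}
  x = 6: [0↦1, 1↦1, 2↦7, 3↦7, 4↦0, 5↦7, 6↦5, 7↦4, 8↦3, 9↦1, 10↦8]  zeros at y ∈ {4}
  x = 7: [0↦4, 1↦7, 2↦1, 3↦7, 4↦2, 5↦7, 6↦10, 7↦10, 8↦6, 9↦8, 10↦4]  zeros at y ∈ ∅
  x = 8: [0↦9, 1↦0, 2↦0, 3↦8, 4↦1, 5↦0, 6↦4, 7↦1, 8↦1, 9↦3, 10↦6]  zeros at y ∈ {1, 2, 5}
  x = 9: [0↦10, 1↦7, 2↦9, 3↦4, 4↦2, 5↦2, 6↦3, 7↦4, 8↦4, 9↦2, 10↦8]  zeros at y ∈ ∅
  x = 10: [0↦1, 1↦0, 2↦0, 3↦0, 4↦10, 5↦7, 6↦1, 7↦2, 8↦9, 9↦10, 10↦4]  zeros at y ∈ {1, 2, 3}
Collecting zeros: affine points = {(0, 2), (0, 7), (2, 1), (3, 7), (4, 4), (5, 7), (6, 4), (8, 1), (8, 2), (8, 5), (10, 1), (10, 2), (10, 3)}.
Total count |C(F_11)_aff| = 13.


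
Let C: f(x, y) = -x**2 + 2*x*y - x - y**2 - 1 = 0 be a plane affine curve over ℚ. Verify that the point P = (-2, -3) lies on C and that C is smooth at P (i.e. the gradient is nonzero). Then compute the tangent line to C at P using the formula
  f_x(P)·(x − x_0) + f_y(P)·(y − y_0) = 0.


Tangent line at P: -3*x + 2*y = 0.

Step 1: f(-2, -3) = 0, so P lies on C.
Step 2: partial derivatives
  f_x(x, y) = -2*x + 2*y - 1, f_y(x, y) = 2*x - 2*y.
  f_x(P) = -3, f_y(P) = 2 (gradient nonzero, so P is smooth).
Step 3: tangent line at P: -3·(x − -2) + 2·(y − -3) = 0.
Expanding: -3*x + 2*y = 0.


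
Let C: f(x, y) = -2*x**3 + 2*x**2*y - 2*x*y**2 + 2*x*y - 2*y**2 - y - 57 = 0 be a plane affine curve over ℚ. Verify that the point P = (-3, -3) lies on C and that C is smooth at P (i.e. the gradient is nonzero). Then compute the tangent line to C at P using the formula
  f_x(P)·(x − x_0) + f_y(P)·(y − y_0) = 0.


Tangent line at P: -42*x - 13*y - 165 = 0.

Step 1: f(-3, -3) = 0, so P lies on C.
Step 2: partial derivatives
  f_x(x, y) = -6*x**2 + 4*x*y - 2*y**2 + 2*y, f_y(x, y) = 2*x**2 - 4*x*y + 2*x - 4*y - 1.
  f_x(P) = -42, f_y(P) = -13 (gradient nonzero, so P is smooth).
Step 3: tangent line at P: -42·(x − -3) + -13·(y − -3) = 0.
Expanding: -42*x - 13*y - 165 = 0.


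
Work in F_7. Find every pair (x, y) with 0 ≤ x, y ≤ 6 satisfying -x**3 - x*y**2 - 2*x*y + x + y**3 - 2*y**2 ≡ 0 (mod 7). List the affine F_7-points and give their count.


Affine F_7-points: {(0, 0), (0, 2), (1, 0), (2, 6), (6, 0), (6, 4)}; count = 6.

For each of the 49 pairs (x, y) ∈ F_7², evaluate f(x, y) mod 7. Record the zeros.
  x = 0: [0↦0, 1↦6, 2↦0, 3↦2, 4↦4, 5↦5, 6↦4]  zeros at y ∈ {0, 2}
  x = 1: [0↦0, 1↦3, 2↦6, 3↦1, 4↦1, 5↦5, 6↦5]  zeros at y ∈ {0}
  x = 2: [0↦1, 1↦1, 2↦6, 3↦1, 4↦6, 5↦6, 6↦0]  zeros at y ∈ {6}
  x = 3: [0↦4, 1↦1, 2↦1, 3↦3, 4↦6, 5↦2, 6↦4]  zeros at y ∈ ∅
  x = 4: [0↦3, 1↦4, 2↦6, 3↦1, 4↦2, 5↦1, 6↦4]  zeros at y ∈ ∅
  x = 5: [0↦6, 1↦4, 2↦1, 3↦3, 4↦2, 5↦4, 6↦1]  zeros at y ∈ ∅
  x = 6: [0↦0, 1↦2, 2↦1, 3↦3, 4↦0, 5↦5, 6↦3]  zeros at y ∈ {0, 4}
Collecting zeros: affine points = {(0, 0), (0, 2), (1, 0), (2, 6), (6, 0), (6, 4)}.
Total count |C(F_7)_aff| = 6.


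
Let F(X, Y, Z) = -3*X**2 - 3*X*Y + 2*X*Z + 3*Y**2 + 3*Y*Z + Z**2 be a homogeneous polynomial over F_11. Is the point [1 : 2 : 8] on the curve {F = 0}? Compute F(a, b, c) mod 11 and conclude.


F(1,2,8) ≡ 10 (mod 11); P is NOT on the curve.

Evaluate F(1, 2, 8) term-by-term (mod 11).
  -3*X**2 ↦ -3·1·1·1 = -3
  -3*X*Y ↦ -3·1·2·1 = -6
  2*X*Z ↦ 2·1·1·8 = 16
  3*Y**2 ↦ 3·1·4·1 = 12
  3*Y*Z ↦ 3·1·2·8 = 48
  Z**2 ↦ 1·1·1·64 = 64
Sum: F(1, 2, 8) = (-3) + (-6) + (16) + (12) + (48) + (64) = 131.
Reducing mod 11: 131 ≡ 10 (mod 11).
Since F(a, b, c) ≡ 10 ≠ 0 (mod 11), P does NOT lie on the curve.


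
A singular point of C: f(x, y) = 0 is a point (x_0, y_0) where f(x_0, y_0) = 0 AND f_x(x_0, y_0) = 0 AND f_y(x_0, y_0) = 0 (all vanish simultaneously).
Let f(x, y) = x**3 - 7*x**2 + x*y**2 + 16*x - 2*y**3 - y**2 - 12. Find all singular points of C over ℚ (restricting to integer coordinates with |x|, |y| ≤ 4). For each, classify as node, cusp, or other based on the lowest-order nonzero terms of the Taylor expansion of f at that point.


Singular points: {(2, 0)}; classification: node.

Compute partial derivatives:
  f_x = 3*x**2 - 14*x + y**2 + 16.
  f_y = 2*x*y - 6*y**2 - 2*y.
Scan x_0 ∈ {−4, ..., 4}. For each x_0, f_y(x_0, y) is a polynomial in y; find its integer roots y ∈ {−4, ..., 4}, then test f_x and f at those candidates.
  x = -4: f_y(-4, y) = -6*y**2 - 10*y; vanishes at y ∈ {0}. (-4, 0): f_x = 120 ≠ 0.
  x = -3: f_y(-3, y) = -6*y**2 - 8*y; vanishes at y ∈ {0}. (-3, 0): f_x = 85 ≠ 0.
  x = -2: f_y(-2, y) = -6*y**2 - 6*y; vanishes at y ∈ {-1, 0}. (-2, -1): f_x = 57 ≠ 0; (-2, 0): f_x = 56 ≠ 0.
  x = -1: f_y(-1, y) = -6*y**2 - 4*y; vanishes at y ∈ {0}. (-1, 0): f_x = 33 ≠ 0.
  x = 0: f_y(0, y) = -6*y**2 - 2*y; vanishes at y ∈ {0}. (0, 0): f_x = 16 ≠ 0.
  x = 1: f_y(1, y) = -6*y**2; vanishes at y ∈ {0}. (1, 0): f_x = 5 ≠ 0.
  x = 2: f_y(2, y) = -6*y**2 + 2*y; vanishes at y ∈ {0}. (2, 0): f_x = 0, f = 0 — SINGULAR.
  x = 3: f_y(3, y) = -6*y**2 + 4*y; vanishes at y ∈ {0}. (3, 0): f_x = 1 ≠ 0.
  x = 4: f_y(4, y) = -6*y**2 + 6*y; vanishes at y ∈ {0, 1}. (4, 0): f_x = 8 ≠ 0; (4, 1): f_x = 9 ≠ 0.
Only singular point on the grid: (2, 0).
Classify: substitute x = 2 + u, y = 0 + v and expand: f = u**3 - u**2 + u*v**2 - 2*v**3 + v**2.
No constant or linear terms (consistent with a singular point). Quadratic part: -u**2 + v**2. Cubic part: u**3 + u*v**2 - 2*v**3.
The quadratic part v**2 - u**2 = (v − u)(v + u) splits into two distinct linear factors, so there are two distinct tangent lines y − 0 = ±(x − 2) — this is a node (ordinary double point).
Classification: node.
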